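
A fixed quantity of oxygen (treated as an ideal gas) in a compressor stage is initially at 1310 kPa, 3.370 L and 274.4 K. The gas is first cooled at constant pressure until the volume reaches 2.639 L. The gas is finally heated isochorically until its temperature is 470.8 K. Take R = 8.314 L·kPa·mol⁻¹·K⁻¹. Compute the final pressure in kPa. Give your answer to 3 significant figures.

P₃ ≈ 2.87e+03 kPa

Isobaric, so V/T is constant: P₂ = P₁; T₂ = T₁·(V₂/V₁) = 214.9 K.
Isochoric, so P/T is constant: V₃ = V₂; P₃ = P₂·(T₃/T₂) = 2870 kPa.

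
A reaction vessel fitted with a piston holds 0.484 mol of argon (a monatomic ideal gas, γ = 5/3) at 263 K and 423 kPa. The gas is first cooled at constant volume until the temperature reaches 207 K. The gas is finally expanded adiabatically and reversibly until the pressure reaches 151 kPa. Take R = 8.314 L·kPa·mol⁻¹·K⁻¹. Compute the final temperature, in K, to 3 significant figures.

From PV = nRT: V₁ = nRT₁/P₁ = 2.502 L.
V constant ⇒ P ∝ T: V₂ = V₁; P₂ = P₁·(T₂/T₁) = 332.9 kPa.
Reversible adiabatic, γ = 5/3: T₃ = T₂·(P₃/P₂)^((γ−1)/γ) = 150.9 K; V₃ = V₂·(P₂/P₃)^(1/γ) = 4.021 L.

T₃ ≈ 151 K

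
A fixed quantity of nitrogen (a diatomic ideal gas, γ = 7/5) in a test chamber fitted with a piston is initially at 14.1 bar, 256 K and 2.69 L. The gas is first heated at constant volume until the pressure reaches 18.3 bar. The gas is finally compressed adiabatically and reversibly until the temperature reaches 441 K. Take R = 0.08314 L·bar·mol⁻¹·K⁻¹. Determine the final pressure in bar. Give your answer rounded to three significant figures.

P₃ ≈ 49.3 bar

Isochoric, so P/T is constant: V₂ = V₁; T₂ = T₁·(P₂/P₁) = 332.3 K.
Adiabatic (γ = 7/5), T V^(γ−1) and P V^γ constant: P₃ = P₂·(T₃/T₂)^(γ/(γ−1)) = 49.30 bar; V₃ = V₂·(T₂/T₃)^(1/(γ−1)) = 1.325 L.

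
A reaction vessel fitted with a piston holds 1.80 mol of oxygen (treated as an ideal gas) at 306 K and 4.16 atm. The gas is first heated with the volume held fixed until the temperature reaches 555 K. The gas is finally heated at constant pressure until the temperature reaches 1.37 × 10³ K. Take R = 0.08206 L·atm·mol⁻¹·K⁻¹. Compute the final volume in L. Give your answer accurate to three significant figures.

From PV = nRT: V₁ = nRT₁/P₁ = 10.87 L.
Isochoric, so P/T is constant: V₂ = V₁; P₂ = P₁·(T₂/T₁) = 7.545 atm.
Isobaric, so V/T is constant: P₃ = P₂; V₃ = V₂·(T₃/T₂) = 26.82 L.

V₃ ≈ 26.8 L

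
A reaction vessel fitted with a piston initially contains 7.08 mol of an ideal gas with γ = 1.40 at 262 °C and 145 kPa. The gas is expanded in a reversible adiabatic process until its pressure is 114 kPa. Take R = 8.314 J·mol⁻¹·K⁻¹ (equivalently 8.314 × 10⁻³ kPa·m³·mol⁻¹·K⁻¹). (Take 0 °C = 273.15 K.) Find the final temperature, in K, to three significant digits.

T₂ ≈ 500 K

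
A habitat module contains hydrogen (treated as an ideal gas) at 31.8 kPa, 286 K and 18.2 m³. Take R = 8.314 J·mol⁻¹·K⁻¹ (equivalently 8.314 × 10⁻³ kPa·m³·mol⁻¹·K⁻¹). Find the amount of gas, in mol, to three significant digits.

PV = nRT ⇒ n = PV/(RT) = (31.8 × 18.2) / (8.314 × 10⁻³ × 286)

n ≈ 243 mol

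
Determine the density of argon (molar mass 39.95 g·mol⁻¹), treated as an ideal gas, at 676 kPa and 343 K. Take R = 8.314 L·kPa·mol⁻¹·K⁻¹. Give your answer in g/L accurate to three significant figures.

ρ ≈ 9.47 g/L

ρ = PM/(RT) = (676 × 39.95) / (8.314 × 343.0)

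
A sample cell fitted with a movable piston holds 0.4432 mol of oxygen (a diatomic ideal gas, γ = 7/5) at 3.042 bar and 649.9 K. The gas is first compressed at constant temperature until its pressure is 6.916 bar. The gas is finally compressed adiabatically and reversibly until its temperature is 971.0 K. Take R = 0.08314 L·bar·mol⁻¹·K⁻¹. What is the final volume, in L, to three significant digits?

From PV = nRT: V₁ = nRT₁/P₁ = 7.872 L.
Isothermal, so P V is constant: T₂ = T₁; V₂ = V₁·(P₁/P₂) = 3.463 L.
Reversible adiabatic, γ = 7/5: P₃ = P₂·(T₃/T₂)^(γ/(γ−1)) = 28.19 bar; V₃ = V₂·(T₂/T₃)^(1/(γ−1)) = 1.269 L.

V₃ ≈ 1.27 L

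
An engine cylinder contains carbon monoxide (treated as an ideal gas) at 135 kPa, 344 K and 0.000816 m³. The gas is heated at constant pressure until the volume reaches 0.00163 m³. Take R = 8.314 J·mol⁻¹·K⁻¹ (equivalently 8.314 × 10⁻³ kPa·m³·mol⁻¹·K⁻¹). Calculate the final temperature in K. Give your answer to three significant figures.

T₂ ≈ 687 K

Isobaric, so V/T is constant: P₂ = P₁; T₂ = T₁·(V₂/V₁) = 687.2 K.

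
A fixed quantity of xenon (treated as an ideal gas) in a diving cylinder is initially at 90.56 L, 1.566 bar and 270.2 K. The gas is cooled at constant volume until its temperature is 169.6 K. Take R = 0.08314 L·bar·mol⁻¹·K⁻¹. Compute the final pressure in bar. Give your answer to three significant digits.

V constant ⇒ P ∝ T: V₂ = V₁; P₂ = P₁·(T₂/T₁) = 0.9830 bar.

P₂ ≈ 0.983 bar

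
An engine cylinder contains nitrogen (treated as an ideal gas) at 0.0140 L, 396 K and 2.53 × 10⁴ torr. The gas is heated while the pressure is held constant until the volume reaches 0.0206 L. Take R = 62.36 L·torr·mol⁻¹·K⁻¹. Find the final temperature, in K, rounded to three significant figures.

Isobaric, so V/T is constant: P₂ = P₁; T₂ = T₁·(V₂/V₁) = 582.7 K.

T₂ ≈ 583 K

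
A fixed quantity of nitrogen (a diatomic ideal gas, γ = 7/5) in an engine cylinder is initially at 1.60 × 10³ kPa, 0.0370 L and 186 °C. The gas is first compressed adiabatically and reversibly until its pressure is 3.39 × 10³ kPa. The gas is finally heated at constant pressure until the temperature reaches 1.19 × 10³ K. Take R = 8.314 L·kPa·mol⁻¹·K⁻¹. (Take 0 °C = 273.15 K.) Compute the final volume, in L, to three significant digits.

Convert: T₁ = 459.1 K.
Adiabatic (γ = 7/5), T V^(γ−1) and P V^γ constant: T₂ = T₁·(P₂/P₁)^((γ−1)/γ) = 569.0 K; V₂ = V₁·(P₁/P₂)^(1/γ) = 0.02164 L.
P constant ⇒ V ∝ T: P₃ = P₂; V₃ = V₂·(T₃/T₂) = 0.04526 L.

V₃ ≈ 0.0453 L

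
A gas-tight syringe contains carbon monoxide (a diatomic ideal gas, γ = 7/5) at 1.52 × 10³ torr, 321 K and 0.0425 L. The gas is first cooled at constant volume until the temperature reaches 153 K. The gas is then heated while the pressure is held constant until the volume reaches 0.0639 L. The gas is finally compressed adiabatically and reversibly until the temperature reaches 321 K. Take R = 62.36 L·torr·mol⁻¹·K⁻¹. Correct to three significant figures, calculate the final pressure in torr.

V constant ⇒ P ∝ T: V₂ = V₁; P₂ = P₁·(T₂/T₁) = 724.5 torr.
Isobaric, so V/T is constant: P₃ = P₂; T₃ = T₂·(V₃/V₂) = 230.0 K.
Adiabatic (γ = 7/5), T V^(γ−1) and P V^γ constant: P₄ = P₃·(T₄/T₃)^(γ/(γ−1)) = 2325 torr; V₄ = V₃·(T₃/T₄)^(1/(γ−1)) = 0.02778 L.

P₄ ≈ 2.33e+03 torr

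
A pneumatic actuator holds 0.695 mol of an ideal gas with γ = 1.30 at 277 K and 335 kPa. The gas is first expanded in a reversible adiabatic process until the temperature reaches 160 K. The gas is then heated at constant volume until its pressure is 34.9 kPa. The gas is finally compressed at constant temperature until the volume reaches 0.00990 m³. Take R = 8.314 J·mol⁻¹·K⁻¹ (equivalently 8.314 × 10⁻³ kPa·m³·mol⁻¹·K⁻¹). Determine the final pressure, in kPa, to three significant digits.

P₄ ≈ 105 kPa

From PV = nRT: V₁ = nRT₁/P₁ = 0.004778 m³.
Reversible adiabatic, γ = 1.30: P₂ = P₁·(T₂/T₁)^(γ/(γ−1)) = 31.06 kPa; V₂ = V₁·(T₁/T₂)^(1/(γ−1)) = 0.02977 m³.
Isochoric, so P/T is constant: V₃ = V₂; T₃ = T₂·(P₃/P₂) = 179.8 K.
Isothermal, so P V is constant: T₄ = T₃; P₄ = P₃·(V₃/V₄) = 104.9 kPa.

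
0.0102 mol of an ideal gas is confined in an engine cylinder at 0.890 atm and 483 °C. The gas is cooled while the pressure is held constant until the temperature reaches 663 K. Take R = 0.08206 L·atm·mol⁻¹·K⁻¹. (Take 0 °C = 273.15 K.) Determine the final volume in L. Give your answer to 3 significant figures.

Convert: T₁ = 756.1 K.
From PV = nRT: V₁ = nRT₁/P₁ = 0.7111 L.
Isobaric, so V/T is constant: P₂ = P₁; V₂ = V₁·(T₂/T₁) = 0.6235 L.

V₂ ≈ 0.624 L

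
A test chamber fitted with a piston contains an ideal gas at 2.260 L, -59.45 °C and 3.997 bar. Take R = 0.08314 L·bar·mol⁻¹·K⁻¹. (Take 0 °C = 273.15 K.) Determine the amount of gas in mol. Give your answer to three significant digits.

Convert: T = 213.70 K.
PV = nRT ⇒ n = PV/(RT) = (3.997 × 2.260) / (0.08314 × 213.70)

n ≈ 0.508 mol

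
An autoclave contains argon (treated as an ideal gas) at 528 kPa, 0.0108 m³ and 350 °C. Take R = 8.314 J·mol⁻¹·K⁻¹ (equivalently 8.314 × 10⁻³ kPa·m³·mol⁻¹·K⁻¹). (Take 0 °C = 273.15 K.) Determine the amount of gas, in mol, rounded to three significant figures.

Convert: T = 623.15 K.
PV = nRT ⇒ n = PV/(RT) = (528 × 0.0108) / (8.314 × 10⁻³ × 623.15)

n ≈ 1.10 mol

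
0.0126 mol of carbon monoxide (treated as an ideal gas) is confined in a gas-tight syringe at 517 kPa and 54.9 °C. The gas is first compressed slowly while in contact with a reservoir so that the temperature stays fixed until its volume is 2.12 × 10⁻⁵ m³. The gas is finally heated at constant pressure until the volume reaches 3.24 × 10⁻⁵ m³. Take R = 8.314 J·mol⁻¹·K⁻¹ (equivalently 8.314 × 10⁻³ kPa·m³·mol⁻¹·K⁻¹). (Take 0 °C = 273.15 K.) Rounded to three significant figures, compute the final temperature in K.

Convert: T₁ = 328.0 K.
From PV = nRT: V₁ = nRT₁/P₁ = 6.647e-05 m³.
Isothermal, so P V is constant: T₂ = T₁; P₂ = P₁·(V₁/V₂) = 1621 kPa.
P constant ⇒ V ∝ T: P₃ = P₂; T₃ = T₂·(V₃/V₂) = 501.4 K.

T₃ ≈ 501 K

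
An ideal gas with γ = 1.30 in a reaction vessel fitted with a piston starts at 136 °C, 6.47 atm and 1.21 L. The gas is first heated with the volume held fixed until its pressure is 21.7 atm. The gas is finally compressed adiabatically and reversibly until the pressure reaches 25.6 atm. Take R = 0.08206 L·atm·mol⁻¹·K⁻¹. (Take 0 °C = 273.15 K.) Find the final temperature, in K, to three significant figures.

T₃ ≈ 1.43e+03 K

Convert: T₁ = 409.1 K.
V constant ⇒ P ∝ T: V₂ = V₁; T₂ = T₁·(P₂/P₁) = 1372 K.
Adiabatic (γ = 1.30), T V^(γ−1) and P V^γ constant: T₃ = T₂·(P₃/P₂)^((γ−1)/γ) = 1426 K; V₃ = V₂·(P₂/P₃)^(1/γ) = 1.066 L.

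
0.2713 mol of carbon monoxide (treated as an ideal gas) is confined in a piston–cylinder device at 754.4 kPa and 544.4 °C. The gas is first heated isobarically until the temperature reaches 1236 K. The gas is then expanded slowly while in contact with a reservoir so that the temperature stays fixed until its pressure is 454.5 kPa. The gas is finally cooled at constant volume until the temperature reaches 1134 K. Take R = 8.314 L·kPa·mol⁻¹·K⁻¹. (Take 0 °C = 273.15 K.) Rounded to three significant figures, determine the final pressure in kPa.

P₄ ≈ 417 kPa

Convert: T₁ = 817.5 K.
From PV = nRT: V₁ = nRT₁/P₁ = 2.444 L.
P constant ⇒ V ∝ T: P₂ = P₁; V₂ = V₁·(T₂/T₁) = 3.696 L.
Isothermal, so P V is constant: T₃ = T₂; V₃ = V₂·(P₂/P₃) = 6.134 L.
V constant ⇒ P ∝ T: V₄ = V₃; P₄ = P₃·(T₄/T₃) = 417.0 kPa.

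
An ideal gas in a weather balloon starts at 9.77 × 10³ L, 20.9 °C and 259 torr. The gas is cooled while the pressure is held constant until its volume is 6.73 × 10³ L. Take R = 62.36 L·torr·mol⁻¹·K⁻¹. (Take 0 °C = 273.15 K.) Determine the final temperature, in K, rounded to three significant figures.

Convert: T₁ = 294.0 K.
Isobaric, so V/T is constant: P₂ = P₁; T₂ = T₁·(V₂/V₁) = 202.6 K.

T₂ ≈ 203 K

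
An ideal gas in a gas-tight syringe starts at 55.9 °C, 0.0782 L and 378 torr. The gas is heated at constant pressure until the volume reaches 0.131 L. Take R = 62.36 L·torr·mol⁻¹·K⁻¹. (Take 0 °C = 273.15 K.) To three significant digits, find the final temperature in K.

T₂ ≈ 551 K

Convert: T₁ = 329.0 K.
Isobaric, so V/T is constant: P₂ = P₁; T₂ = T₁·(V₂/V₁) = 551.2 K.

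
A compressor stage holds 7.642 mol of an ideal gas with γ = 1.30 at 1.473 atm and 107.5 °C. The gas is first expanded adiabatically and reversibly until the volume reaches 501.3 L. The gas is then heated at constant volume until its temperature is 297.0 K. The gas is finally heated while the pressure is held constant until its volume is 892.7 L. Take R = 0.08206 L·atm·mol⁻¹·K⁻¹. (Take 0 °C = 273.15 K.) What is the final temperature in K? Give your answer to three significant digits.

Convert: T₁ = 380.6 K.
From PV = nRT: V₁ = nRT₁/P₁ = 162.1 L.
Reversible adiabatic, γ = 1.30: T₂ = T₁·(V₁/V₂)^(γ−1) = 271.3 K; P₂ = P₁·(V₁/V₂)^γ = 0.3393 atm.
Isochoric, so P/T is constant: V₃ = V₂; P₃ = P₂·(T₃/T₂) = 0.3715 atm.
P constant ⇒ V ∝ T: P₄ = P₃; T₄ = T₃·(V₄/V₃) = 528.9 K.

T₄ ≈ 529 K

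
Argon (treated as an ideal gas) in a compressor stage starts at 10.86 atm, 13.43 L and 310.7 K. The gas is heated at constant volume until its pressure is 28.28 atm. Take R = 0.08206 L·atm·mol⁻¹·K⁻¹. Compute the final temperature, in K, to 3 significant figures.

Isochoric, so P/T is constant: V₂ = V₁; T₂ = T₁·(P₂/P₁) = 809.1 K.

T₂ ≈ 809 K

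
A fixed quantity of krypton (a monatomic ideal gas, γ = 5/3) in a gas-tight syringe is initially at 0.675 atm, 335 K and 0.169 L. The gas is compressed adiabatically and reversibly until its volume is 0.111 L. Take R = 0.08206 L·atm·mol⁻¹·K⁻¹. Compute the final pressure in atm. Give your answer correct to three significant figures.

P₂ ≈ 1.36 atm

Adiabatic (γ = 5/3), T V^(γ−1) and P V^γ constant: T₂ = T₁·(V₁/V₂)^(γ−1) = 443.4 K; P₂ = P₁·(V₁/V₂)^γ = 1.360 atm.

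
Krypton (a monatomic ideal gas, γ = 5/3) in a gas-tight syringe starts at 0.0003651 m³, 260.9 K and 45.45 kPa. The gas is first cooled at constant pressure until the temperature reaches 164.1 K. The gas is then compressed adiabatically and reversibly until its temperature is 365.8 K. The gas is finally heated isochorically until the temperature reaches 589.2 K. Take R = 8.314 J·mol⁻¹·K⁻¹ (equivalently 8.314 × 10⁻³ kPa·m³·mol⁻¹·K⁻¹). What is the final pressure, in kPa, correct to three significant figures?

P₄ ≈ 543 kPa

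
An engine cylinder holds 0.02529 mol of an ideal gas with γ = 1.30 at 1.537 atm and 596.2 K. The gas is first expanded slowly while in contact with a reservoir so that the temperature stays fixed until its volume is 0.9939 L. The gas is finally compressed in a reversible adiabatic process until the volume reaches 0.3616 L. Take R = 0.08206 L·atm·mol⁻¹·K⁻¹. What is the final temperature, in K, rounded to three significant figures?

From PV = nRT: V₁ = nRT₁/P₁ = 0.8050 L.
Isothermal, so P V is constant: T₂ = T₁; P₂ = P₁·(V₁/V₂) = 1.245 atm.
Adiabatic (γ = 1.30), T V^(γ−1) and P V^γ constant: T₃ = T₂·(V₂/V₃)^(γ−1) = 807.5 K; P₃ = P₂·(V₂/V₃)^γ = 4.634 atm.

T₃ ≈ 807 K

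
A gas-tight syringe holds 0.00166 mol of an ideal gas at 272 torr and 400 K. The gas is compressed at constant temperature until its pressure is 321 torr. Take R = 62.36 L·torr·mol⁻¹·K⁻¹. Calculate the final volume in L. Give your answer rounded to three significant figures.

V₂ ≈ 0.129 L

From PV = nRT: V₁ = nRT₁/P₁ = 0.1522 L.
Isothermal, so P V is constant: T₂ = T₁; V₂ = V₁·(P₁/P₂) = 0.1290 L.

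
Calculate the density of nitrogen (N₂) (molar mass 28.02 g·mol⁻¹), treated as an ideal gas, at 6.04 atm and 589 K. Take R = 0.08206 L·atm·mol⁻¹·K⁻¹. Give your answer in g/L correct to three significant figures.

ρ ≈ 3.50 g/L

ρ = PM/(RT) = (6.04 × 28.02) / (0.08206 × 589.0)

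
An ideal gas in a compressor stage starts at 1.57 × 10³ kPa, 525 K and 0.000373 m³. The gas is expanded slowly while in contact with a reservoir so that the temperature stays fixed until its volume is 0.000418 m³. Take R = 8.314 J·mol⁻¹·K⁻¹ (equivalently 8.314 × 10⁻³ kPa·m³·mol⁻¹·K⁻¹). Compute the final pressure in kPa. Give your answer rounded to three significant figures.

P₂ ≈ 1.40e+03 kPa

Isothermal, so P V is constant: T₂ = T₁; P₂ = P₁·(V₁/V₂) = 1401 kPa.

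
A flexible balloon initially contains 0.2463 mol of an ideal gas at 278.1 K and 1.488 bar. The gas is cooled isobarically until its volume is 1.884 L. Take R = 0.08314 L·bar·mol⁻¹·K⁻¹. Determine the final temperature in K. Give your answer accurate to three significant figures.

T₂ ≈ 137 K

From PV = nRT: V₁ = nRT₁/P₁ = 3.827 L.
P constant ⇒ V ∝ T: P₂ = P₁; T₂ = T₁·(V₂/V₁) = 136.9 K.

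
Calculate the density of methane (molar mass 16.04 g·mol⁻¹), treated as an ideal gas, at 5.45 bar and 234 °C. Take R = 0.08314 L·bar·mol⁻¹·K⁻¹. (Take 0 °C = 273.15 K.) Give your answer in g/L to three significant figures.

ρ ≈ 2.07 g/L

ρ = PM/(RT) = (5.45 × 16.04) / (0.08314 × 507.1)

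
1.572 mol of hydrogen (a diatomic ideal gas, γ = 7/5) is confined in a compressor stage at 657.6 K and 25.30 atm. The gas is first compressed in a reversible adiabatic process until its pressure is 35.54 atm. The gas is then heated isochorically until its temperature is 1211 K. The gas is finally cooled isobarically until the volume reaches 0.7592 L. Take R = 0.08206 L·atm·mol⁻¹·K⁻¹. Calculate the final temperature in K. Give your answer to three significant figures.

From PV = nRT: V₁ = nRT₁/P₁ = 3.353 L.
Adiabatic (γ = 7/5), T V^(γ−1) and P V^γ constant: T₂ = T₁·(P₂/P₁)^((γ−1)/γ) = 724.7 K; V₂ = V₁·(P₁/P₂)^(1/γ) = 2.630 L.
Isochoric, so P/T is constant: V₃ = V₂; P₃ = P₂·(T₃/T₂) = 59.39 atm.
P constant ⇒ V ∝ T: P₄ = P₃; T₄ = T₃·(V₄/V₃) = 349.5 K.

T₄ ≈ 350 K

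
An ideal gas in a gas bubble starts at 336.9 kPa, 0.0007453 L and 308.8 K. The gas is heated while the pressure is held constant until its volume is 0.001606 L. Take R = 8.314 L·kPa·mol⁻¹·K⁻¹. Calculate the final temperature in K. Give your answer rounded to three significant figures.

T₂ ≈ 665 K

P constant ⇒ V ∝ T: P₂ = P₁; T₂ = T₁·(V₂/V₁) = 665.4 K.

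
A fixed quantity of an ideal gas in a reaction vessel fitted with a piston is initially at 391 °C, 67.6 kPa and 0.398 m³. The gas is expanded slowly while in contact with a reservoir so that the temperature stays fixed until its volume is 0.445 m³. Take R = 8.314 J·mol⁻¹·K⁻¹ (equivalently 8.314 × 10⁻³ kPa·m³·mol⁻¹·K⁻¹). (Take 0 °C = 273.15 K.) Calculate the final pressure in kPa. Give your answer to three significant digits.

Convert: T₁ = 664.1 K.
Isothermal, so P V is constant: T₂ = T₁; P₂ = P₁·(V₁/V₂) = 60.46 kPa.

P₂ ≈ 60.5 kPa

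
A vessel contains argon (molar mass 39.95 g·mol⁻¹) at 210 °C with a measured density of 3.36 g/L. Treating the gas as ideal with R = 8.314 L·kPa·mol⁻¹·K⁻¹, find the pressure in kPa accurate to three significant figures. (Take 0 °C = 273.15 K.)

P ≈ 338 kPa

ρ = PM/(RT) ⇒ P = ρRT/M = (3.36 × 8.314 × 483.1) / 39.95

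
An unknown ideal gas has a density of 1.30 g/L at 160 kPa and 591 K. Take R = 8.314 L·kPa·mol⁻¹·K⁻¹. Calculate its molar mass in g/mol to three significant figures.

ρ = PM/(RT) ⇒ M = ρRT/P = (1.30 × 8.314 × 591.0) / 160

M ≈ 39.9 g/mol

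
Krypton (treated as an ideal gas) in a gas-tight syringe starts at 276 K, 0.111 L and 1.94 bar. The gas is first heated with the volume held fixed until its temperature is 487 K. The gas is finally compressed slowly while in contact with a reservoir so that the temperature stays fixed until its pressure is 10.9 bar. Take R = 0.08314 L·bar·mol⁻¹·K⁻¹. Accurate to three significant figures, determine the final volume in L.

V₃ ≈ 0.0349 L

Isochoric, so P/T is constant: V₂ = V₁; P₂ = P₁·(T₂/T₁) = 3.423 bar.
T constant ⇒ Boyle's law P V = const: T₃ = T₂; V₃ = V₂·(P₂/P₃) = 0.03486 L.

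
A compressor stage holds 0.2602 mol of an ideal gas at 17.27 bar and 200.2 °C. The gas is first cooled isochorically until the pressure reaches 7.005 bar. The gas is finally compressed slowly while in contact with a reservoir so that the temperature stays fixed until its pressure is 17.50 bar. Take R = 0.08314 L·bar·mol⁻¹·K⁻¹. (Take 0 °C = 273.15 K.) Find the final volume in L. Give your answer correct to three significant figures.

Convert: T₁ = 473.3 K.
From PV = nRT: V₁ = nRT₁/P₁ = 0.5929 L.
Isochoric, so P/T is constant: V₂ = V₁; T₂ = T₁·(P₂/P₁) = 192.0 K.
T constant ⇒ Boyle's law P V = const: T₃ = T₂; V₃ = V₂·(P₂/P₃) = 0.2373 L.

V₃ ≈ 0.237 L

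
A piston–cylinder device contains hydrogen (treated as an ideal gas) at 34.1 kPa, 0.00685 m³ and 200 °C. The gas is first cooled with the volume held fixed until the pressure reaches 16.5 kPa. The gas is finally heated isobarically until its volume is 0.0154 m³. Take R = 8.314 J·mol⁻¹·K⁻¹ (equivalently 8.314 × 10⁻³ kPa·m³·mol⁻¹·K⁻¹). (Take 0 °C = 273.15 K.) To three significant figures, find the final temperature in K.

T₃ ≈ 515 K

Convert: T₁ = 473.1 K.
V constant ⇒ P ∝ T: V₂ = V₁; T₂ = T₁·(P₂/P₁) = 228.9 K.
P constant ⇒ V ∝ T: P₃ = P₂; T₃ = T₂·(V₃/V₂) = 514.7 K.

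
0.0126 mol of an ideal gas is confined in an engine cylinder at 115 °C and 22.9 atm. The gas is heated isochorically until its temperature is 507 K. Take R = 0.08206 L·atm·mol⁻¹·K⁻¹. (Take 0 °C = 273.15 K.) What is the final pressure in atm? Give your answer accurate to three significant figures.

P₂ ≈ 29.9 atm

Convert: T₁ = 388.1 K.
From PV = nRT: V₁ = nRT₁/P₁ = 0.01753 L.
Isochoric, so P/T is constant: V₂ = V₁; P₂ = P₁·(T₂/T₁) = 29.91 atm.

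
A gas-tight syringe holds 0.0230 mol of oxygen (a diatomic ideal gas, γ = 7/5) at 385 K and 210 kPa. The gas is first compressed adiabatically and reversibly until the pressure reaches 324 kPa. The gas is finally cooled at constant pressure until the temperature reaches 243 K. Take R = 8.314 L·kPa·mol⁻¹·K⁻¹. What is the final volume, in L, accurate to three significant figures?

From PV = nRT: V₁ = nRT₁/P₁ = 0.3506 L.
Adiabatic (γ = 7/5), T V^(γ−1) and P V^γ constant: T₂ = T₁·(P₂/P₁)^((γ−1)/γ) = 435.8 K; V₂ = V₁·(P₁/P₂)^(1/γ) = 0.2572 L.
P constant ⇒ V ∝ T: P₃ = P₂; V₃ = V₂·(T₃/T₂) = 0.1434 L.

V₃ ≈ 0.143 L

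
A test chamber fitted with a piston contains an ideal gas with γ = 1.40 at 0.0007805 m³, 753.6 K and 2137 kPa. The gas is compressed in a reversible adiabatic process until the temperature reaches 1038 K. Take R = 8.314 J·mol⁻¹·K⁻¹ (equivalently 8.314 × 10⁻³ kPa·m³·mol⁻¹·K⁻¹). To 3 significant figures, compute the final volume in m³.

V₂ ≈ 0.000351 m³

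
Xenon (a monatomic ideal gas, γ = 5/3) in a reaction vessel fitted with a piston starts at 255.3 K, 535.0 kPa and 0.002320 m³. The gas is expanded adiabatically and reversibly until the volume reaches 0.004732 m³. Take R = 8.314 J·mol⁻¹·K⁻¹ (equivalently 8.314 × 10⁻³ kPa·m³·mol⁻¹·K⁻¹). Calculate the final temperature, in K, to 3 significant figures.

T₂ ≈ 159 K

Reversible adiabatic, γ = 5/3: T₂ = T₁·(V₁/V₂)^(γ−1) = 158.7 K; P₂ = P₁·(V₁/V₂)^γ = 163.1 kPa.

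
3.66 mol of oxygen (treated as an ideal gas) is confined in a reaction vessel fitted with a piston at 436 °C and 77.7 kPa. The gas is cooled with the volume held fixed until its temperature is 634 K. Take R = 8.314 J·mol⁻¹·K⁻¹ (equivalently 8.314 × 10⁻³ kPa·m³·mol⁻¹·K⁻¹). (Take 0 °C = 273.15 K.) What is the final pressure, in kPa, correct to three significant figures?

P₂ ≈ 69.5 kPa

Convert: T₁ = 709.1 K.
From PV = nRT: V₁ = nRT₁/P₁ = 0.2777 m³.
V constant ⇒ P ∝ T: V₂ = V₁; P₂ = P₁·(T₂/T₁) = 69.47 kPa.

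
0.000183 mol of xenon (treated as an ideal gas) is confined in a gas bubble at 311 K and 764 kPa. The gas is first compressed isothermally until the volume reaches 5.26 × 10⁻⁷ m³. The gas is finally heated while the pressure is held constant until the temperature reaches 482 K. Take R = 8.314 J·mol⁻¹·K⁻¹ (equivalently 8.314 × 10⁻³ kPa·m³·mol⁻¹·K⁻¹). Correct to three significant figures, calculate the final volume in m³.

V₃ ≈ 8.15e-07 m³

From PV = nRT: V₁ = nRT₁/P₁ = 6.193e-07 m³.
Isothermal, so P V is constant: T₂ = T₁; P₂ = P₁·(V₁/V₂) = 899.6 kPa.
P constant ⇒ V ∝ T: P₃ = P₂; V₃ = V₂·(T₃/T₂) = 8.152e-07 m³.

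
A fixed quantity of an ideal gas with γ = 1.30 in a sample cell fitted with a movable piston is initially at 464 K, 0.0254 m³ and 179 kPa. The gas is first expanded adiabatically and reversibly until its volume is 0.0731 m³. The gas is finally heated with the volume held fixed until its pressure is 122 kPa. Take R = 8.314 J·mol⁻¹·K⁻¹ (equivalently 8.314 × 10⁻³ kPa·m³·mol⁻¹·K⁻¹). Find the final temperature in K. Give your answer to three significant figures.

Adiabatic (γ = 1.30), T V^(γ−1) and P V^γ constant: T₂ = T₁·(V₁/V₂)^(γ−1) = 337.9 K; P₂ = P₁·(V₁/V₂)^γ = 45.29 kPa.
V constant ⇒ P ∝ T: V₃ = V₂; T₃ = T₂·(P₃/P₂) = 910.1 K.

T₃ ≈ 910 K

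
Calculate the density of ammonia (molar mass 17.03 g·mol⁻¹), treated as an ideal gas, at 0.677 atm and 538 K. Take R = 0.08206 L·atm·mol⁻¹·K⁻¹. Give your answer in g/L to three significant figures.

ρ ≈ 0.261 g/L

ρ = PM/(RT) = (0.677 × 17.03) / (0.08206 × 538.0)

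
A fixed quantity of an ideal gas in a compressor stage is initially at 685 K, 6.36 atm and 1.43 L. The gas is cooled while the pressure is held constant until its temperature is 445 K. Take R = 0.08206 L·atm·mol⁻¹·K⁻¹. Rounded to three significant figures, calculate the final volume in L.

V₂ ≈ 0.929 L

P constant ⇒ V ∝ T: P₂ = P₁; V₂ = V₁·(T₂/T₁) = 0.9290 L.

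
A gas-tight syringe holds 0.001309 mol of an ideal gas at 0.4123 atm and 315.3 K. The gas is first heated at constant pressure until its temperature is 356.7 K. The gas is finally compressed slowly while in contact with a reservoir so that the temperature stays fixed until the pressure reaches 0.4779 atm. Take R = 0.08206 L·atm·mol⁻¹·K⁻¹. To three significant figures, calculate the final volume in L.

V₃ ≈ 0.0802 L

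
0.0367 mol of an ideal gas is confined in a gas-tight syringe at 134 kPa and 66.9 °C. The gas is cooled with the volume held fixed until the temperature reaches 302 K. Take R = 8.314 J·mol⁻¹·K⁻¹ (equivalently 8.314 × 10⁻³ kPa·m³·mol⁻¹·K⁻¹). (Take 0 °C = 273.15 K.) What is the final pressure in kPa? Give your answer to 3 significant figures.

P₂ ≈ 119 kPa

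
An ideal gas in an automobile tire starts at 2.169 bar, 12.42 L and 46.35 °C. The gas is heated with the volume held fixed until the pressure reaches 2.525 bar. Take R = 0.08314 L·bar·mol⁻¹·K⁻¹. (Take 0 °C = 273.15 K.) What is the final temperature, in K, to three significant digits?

Convert: T₁ = 319.5 K.
V constant ⇒ P ∝ T: V₂ = V₁; T₂ = T₁·(P₂/P₁) = 371.9 K.

T₂ ≈ 372 K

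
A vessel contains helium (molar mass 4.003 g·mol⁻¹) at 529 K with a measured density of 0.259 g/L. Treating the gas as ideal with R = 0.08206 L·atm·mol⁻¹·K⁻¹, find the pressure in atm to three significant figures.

P ≈ 2.81 atm

ρ = PM/(RT) ⇒ P = ρRT/M = (0.259 × 0.08206 × 529.0) / 4.003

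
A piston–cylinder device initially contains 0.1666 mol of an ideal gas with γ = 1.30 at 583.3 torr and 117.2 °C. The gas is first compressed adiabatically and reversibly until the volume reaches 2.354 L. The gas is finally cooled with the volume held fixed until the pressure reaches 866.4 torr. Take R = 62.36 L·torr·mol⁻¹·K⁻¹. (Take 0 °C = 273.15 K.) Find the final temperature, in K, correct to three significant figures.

T₃ ≈ 196 K

Convert: T₁ = 390.3 K.
From PV = nRT: V₁ = nRT₁/P₁ = 6.953 L.
Adiabatic (γ = 1.30), T V^(γ−1) and P V^γ constant: T₂ = T₁·(V₁/V₂)^(γ−1) = 540.2 K; P₂ = P₁·(V₁/V₂)^γ = 2384 torr.
V constant ⇒ P ∝ T: V₃ = V₂; T₃ = T₂·(P₃/P₂) = 196.3 K.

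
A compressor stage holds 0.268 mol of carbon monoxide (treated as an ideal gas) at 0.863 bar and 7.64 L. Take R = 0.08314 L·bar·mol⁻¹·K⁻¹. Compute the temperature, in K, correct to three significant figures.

PV = nRT ⇒ T = PV/(nR) = (0.863 × 7.64) / (0.268 × 0.08314)

T ≈ 296 K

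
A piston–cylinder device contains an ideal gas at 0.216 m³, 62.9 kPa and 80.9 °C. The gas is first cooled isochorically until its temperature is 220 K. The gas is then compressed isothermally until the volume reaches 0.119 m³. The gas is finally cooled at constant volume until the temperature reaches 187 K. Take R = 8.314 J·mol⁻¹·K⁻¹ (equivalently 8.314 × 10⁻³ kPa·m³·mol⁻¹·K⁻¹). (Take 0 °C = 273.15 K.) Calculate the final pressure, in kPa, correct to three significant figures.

Convert: T₁ = 354.0 K.
V constant ⇒ P ∝ T: V₂ = V₁; P₂ = P₁·(T₂/T₁) = 39.08 kPa.
T constant ⇒ Boyle's law P V = const: T₃ = T₂; P₃ = P₂·(V₂/V₃) = 70.94 kPa.
V constant ⇒ P ∝ T: V₄ = V₃; P₄ = P₃·(T₄/T₃) = 60.30 kPa.

P₄ ≈ 60.3 kPa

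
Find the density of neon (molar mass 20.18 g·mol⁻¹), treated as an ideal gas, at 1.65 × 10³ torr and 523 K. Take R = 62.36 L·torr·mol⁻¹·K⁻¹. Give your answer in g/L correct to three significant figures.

ρ = PM/(RT) = (1.65e+03 × 20.18) / (62.36 × 523.0)

ρ ≈ 1.02 g/L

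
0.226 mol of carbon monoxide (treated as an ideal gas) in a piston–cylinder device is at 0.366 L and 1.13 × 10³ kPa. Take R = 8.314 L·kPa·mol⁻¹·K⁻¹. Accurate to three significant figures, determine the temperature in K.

T ≈ 220 K

PV = nRT ⇒ T = PV/(nR) = (1.13e+03 × 0.366) / (0.226 × 8.314)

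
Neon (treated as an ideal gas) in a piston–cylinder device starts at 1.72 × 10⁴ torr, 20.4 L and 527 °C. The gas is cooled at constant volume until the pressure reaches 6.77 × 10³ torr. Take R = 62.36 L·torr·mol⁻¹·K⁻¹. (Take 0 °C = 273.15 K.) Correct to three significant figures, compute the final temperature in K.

Convert: T₁ = 800.1 K.
Isochoric, so P/T is constant: V₂ = V₁; T₂ = T₁·(P₂/P₁) = 314.9 K.

T₂ ≈ 315 K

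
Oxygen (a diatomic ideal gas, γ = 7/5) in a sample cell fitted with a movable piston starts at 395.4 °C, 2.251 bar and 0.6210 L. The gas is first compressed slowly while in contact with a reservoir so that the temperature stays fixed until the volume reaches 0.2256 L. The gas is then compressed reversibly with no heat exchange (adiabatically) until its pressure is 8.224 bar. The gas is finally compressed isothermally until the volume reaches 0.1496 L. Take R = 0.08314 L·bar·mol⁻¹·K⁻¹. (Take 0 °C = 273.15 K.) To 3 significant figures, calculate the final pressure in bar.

Convert: T₁ = 668.5 K.
T constant ⇒ Boyle's law P V = const: T₂ = T₁; P₂ = P₁·(V₁/V₂) = 6.196 bar.
Reversible adiabatic, γ = 7/5: T₃ = T₂·(P₃/P₂)^((γ−1)/γ) = 724.9 K; V₃ = V₂·(P₂/P₃)^(1/γ) = 0.1843 L.
T constant ⇒ Boyle's law P V = const: T₄ = T₃; P₄ = P₃·(V₃/V₄) = 10.13 bar.

P₄ ≈ 10.1 bar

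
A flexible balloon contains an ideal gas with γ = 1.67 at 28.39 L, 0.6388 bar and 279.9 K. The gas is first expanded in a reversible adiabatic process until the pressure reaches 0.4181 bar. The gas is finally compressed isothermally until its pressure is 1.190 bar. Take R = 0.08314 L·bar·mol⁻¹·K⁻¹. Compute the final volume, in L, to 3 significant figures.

Adiabatic (γ = 1.67), T V^(γ−1) and P V^γ constant: T₂ = T₁·(P₂/P₁)^((γ−1)/γ) = 236.1 K; V₂ = V₁·(P₁/P₂)^(1/γ) = 36.59 L.
Isothermal, so P V is constant: T₃ = T₂; V₃ = V₂·(P₂/P₃) = 12.86 L.

V₃ ≈ 12.9 L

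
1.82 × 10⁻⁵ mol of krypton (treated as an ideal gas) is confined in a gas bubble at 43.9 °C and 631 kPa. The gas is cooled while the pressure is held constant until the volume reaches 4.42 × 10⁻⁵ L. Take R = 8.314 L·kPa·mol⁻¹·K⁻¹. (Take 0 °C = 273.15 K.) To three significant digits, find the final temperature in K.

Convert: T₁ = 317.0 K.
From PV = nRT: V₁ = nRT₁/P₁ = 7.603e-05 L.
P constant ⇒ V ∝ T: P₂ = P₁; T₂ = T₁·(V₂/V₁) = 184.3 K.

T₂ ≈ 184 K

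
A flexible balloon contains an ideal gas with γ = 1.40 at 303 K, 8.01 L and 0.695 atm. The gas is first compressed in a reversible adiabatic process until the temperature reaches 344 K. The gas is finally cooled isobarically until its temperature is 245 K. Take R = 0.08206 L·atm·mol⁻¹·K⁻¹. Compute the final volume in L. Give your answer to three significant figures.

V₃ ≈ 4.15 L

Adiabatic (γ = 1.40), T V^(γ−1) and P V^γ constant: P₂ = P₁·(T₂/T₁)^(γ/(γ−1)) = 1.084 atm; V₂ = V₁·(T₁/T₂)^(1/(γ−1)) = 5.832 L.
Isobaric, so V/T is constant: P₃ = P₂; V₃ = V₂·(T₃/T₂) = 4.154 L.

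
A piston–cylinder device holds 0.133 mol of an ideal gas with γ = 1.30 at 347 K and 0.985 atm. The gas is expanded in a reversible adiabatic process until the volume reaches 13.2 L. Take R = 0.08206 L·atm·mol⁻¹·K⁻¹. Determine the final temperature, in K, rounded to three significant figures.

From PV = nRT: V₁ = nRT₁/P₁ = 3.845 L.
Adiabatic (γ = 1.30), T V^(γ−1) and P V^γ constant: T₂ = T₁·(V₁/V₂)^(γ−1) = 239.7 K; P₂ = P₁·(V₁/V₂)^γ = 0.1982 atm.

T₂ ≈ 240 K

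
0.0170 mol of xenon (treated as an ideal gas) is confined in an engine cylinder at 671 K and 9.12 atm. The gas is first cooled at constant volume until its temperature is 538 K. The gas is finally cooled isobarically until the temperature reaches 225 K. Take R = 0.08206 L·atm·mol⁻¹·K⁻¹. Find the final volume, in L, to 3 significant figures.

From PV = nRT: V₁ = nRT₁/P₁ = 0.1026 L.
V constant ⇒ P ∝ T: V₂ = V₁; P₂ = P₁·(T₂/T₁) = 7.312 atm.
P constant ⇒ V ∝ T: P₃ = P₂; V₃ = V₂·(T₃/T₂) = 0.04292 L.

V₃ ≈ 0.0429 L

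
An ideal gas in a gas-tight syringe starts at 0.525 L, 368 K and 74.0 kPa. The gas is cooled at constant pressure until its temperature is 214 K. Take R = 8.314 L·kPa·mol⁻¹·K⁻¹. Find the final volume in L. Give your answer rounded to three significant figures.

V₂ ≈ 0.305 L

Isobaric, so V/T is constant: P₂ = P₁; V₂ = V₁·(T₂/T₁) = 0.3053 L.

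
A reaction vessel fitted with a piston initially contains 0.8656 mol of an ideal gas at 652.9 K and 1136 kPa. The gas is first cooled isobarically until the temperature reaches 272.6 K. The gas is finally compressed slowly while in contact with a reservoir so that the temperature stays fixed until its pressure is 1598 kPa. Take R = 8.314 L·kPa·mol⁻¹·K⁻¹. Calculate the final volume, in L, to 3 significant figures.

From PV = nRT: V₁ = nRT₁/P₁ = 4.136 L.
Isobaric, so V/T is constant: P₂ = P₁; V₂ = V₁·(T₂/T₁) = 1.727 L.
T constant ⇒ Boyle's law P V = const: T₃ = T₂; V₃ = V₂·(P₂/P₃) = 1.228 L.

V₃ ≈ 1.23 L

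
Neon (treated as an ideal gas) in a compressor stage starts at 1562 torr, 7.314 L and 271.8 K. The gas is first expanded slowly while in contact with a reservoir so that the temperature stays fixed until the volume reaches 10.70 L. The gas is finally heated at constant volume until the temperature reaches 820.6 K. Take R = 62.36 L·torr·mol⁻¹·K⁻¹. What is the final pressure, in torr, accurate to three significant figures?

P₃ ≈ 3.22e+03 torr

T constant ⇒ Boyle's law P V = const: T₂ = T₁; P₂ = P₁·(V₁/V₂) = 1068 torr.
V constant ⇒ P ∝ T: V₃ = V₂; P₃ = P₂·(T₃/T₂) = 3224 torr.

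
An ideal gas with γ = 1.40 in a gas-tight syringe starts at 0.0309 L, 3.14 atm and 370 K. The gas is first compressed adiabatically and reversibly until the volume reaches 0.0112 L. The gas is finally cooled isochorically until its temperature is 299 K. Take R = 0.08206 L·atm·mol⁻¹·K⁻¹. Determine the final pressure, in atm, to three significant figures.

P₃ ≈ 7.00 atm

Reversible adiabatic, γ = 1.40: T₂ = T₁·(V₁/V₂)^(γ−1) = 555.3 K; P₂ = P₁·(V₁/V₂)^γ = 13.00 atm.
V constant ⇒ P ∝ T: V₃ = V₂; P₃ = P₂·(T₃/T₂) = 7.001 atm.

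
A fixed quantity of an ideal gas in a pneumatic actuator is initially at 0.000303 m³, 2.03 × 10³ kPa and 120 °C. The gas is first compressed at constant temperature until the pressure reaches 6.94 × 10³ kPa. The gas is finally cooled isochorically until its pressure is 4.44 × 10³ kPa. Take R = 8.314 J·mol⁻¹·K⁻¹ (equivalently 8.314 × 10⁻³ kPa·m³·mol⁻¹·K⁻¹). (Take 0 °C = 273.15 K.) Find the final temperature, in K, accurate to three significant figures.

T₃ ≈ 252 K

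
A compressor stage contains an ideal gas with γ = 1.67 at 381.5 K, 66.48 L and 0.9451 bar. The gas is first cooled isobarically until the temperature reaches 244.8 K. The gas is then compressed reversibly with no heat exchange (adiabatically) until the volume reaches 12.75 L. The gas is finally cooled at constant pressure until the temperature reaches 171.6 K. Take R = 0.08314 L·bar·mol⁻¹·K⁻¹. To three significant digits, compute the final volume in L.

Isobaric, so V/T is constant: P₂ = P₁; V₂ = V₁·(T₂/T₁) = 42.66 L.
Adiabatic (γ = 1.67), T V^(γ−1) and P V^γ constant: T₃ = T₂·(V₂/V₃)^(γ−1) = 549.8 K; P₃ = P₂·(V₂/V₃)^γ = 7.102 bar.
Isobaric, so V/T is constant: P₄ = P₃; V₄ = V₃·(T₄/T₃) = 3.979 L.

V₄ ≈ 3.98 L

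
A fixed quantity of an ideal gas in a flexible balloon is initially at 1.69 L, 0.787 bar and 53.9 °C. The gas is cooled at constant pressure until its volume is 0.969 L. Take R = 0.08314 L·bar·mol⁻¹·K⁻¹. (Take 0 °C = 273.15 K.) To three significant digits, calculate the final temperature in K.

Convert: T₁ = 327.0 K.
Isobaric, so V/T is constant: P₂ = P₁; T₂ = T₁·(V₂/V₁) = 187.5 K.

T₂ ≈ 188 K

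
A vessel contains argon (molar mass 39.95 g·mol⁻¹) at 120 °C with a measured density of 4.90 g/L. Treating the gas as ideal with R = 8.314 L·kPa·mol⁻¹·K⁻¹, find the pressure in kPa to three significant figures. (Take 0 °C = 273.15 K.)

P ≈ 401 kPa

ρ = PM/(RT) ⇒ P = ρRT/M = (4.90 × 8.314 × 393.1) / 39.95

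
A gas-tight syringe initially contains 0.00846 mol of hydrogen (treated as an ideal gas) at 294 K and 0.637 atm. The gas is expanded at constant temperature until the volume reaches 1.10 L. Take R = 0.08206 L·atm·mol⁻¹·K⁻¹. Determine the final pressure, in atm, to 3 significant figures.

From PV = nRT: V₁ = nRT₁/P₁ = 0.3204 L.
Isothermal, so P V is constant: T₂ = T₁; P₂ = P₁·(V₁/V₂) = 0.1855 atm.

P₂ ≈ 0.186 atm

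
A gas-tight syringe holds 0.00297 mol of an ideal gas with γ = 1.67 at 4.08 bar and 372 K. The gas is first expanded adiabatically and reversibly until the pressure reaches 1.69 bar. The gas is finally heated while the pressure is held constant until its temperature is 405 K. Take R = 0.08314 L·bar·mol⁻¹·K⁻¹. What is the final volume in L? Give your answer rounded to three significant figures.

From PV = nRT: V₁ = nRT₁/P₁ = 0.02251 L.
Adiabatic (γ = 1.67), T V^(γ−1) and P V^γ constant: T₂ = T₁·(P₂/P₁)^((γ−1)/γ) = 261.2 K; V₂ = V₁·(P₁/P₂)^(1/γ) = 0.03816 L.
Isobaric, so V/T is constant: P₃ = P₂; V₃ = V₂·(T₃/T₂) = 0.05917 L.

V₃ ≈ 0.0592 L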